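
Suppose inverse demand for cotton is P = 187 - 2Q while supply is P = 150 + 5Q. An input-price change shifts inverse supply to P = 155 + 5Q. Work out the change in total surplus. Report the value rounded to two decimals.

-24.64

Initial equilibrium: Q_0 = 5.2857, P_0 = 176.4286; CS_0 = (1/2)(5.2857)(10.5714) = 27.9388, PS_0 = (1/2)(5.2857)(26.4286) = 69.8469.
New equilibrium: 187 - 2Q = 155 + 5Q gives Q_1 = 4.5714, P_1 = 177.8571; CS_1 = 20.898, PS_1 = 52.2449.
Change in total surplus = (20.898 + 52.2449) - (27.9388 + 69.8469) = -24.6429.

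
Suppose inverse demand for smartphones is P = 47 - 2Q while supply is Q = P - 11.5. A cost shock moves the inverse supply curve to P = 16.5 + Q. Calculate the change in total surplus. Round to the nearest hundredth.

-55.00

Rewriting supply in inverse form: P = 11.5 + Q.
Initial equilibrium: Q_0 = 11.8333, P_0 = 23.3333; CS_0 = (1/2)(11.8333)(23.6667) = 140.0278, PS_0 = (1/2)(11.8333)(11.8333) = 70.0139.
New equilibrium: 47 - 2Q = 16.5 + Q gives Q_1 = 10.1667, P_1 = 26.6667; CS_1 = 103.3611, PS_1 = 51.6806.
Change in total surplus = (103.3611 + 51.6806) - (140.0278 + 70.0139) = -55.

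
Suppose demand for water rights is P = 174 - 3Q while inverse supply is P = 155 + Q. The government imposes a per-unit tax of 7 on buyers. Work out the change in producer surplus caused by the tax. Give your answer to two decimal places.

-6.78

Pre-tax equilibrium: 174 - 3Q = 155 + Q gives Q* = 4.75, P* = 159.75.
A tax on buyers shifts demand down by 7: (174 - 7) - 3Q = 155 + Q, so Q_t = 3. Buyers pay P_b = 165; sellers receive P_s = P_b - 7 = 158.
Producers lose the trapezoid between P_s and P* out to Q_t plus the triangle from Q_t to Q*: change in PS = 4.5 - 11.2812 = -6.7812.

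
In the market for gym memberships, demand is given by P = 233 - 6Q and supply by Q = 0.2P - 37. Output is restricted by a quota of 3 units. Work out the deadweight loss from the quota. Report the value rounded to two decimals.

Rewriting supply in inverse form: P = 185 + 5Q.
Unrestricted equilibrium: Q* = (233 - 185)/(6 + 5) = 4.3636.
At Q = 3 the demand price is 233 - 6(3) = 215 and the supply price is 185 + 5(3) = 200.
DWL = (1/2)(gap between curves at 3) x (Q* - 3) = (1/2)(15)(1.3636) = 10.2273.

10.23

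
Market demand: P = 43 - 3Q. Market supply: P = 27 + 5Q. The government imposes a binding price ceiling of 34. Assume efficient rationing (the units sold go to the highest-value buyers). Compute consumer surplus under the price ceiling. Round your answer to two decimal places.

Free-market equilibrium: 43 - 3Q = 27 + 5Q gives Q* = 2, P* = 37.
At P = 34, sellers supply (34 - 27)/5 = 1.4 while buyers want more, so the quantity traded is 1.4 at price 34.
The demand price at Q = 1.4 is 38.8. CS is the trapezoid between demand and 34 over [0, 1.4]: (1/2)[(43 - 34) + (38.8 - 34)](1.4) = 9.66.

9.66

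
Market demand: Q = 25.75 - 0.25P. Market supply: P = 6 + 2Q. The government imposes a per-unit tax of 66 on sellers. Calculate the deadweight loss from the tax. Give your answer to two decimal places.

363.00

Rewriting demand in inverse form: P = 103 - 4Q.
Without the tax, 103 - 4Q = 6 + 2Q so Q* = 16.1667 and P* = 38.3333.
A tax on sellers shifts supply up by 66: 103 - 4Q = 6 + 2Q + 66, so Q_t = 5.1667. Buyers pay P_b = 82.3333; sellers receive P_s = P_b - 66 = 16.3333.
The welfare triangle lost has base Q* - Q_t = 11 and height t = 66, so DWL = (1/2)(11)(66) = 363.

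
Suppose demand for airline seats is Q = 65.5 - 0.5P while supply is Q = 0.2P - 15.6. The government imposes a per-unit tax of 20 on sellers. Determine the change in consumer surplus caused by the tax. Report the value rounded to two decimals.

-35.10

Rewriting demand in inverse form: P = 131 - 2Q.
Rewriting supply in inverse form: P = 78 + 5Q.
Without the tax, 131 - 2Q = 78 + 5Q so Q* = 7.5714 and P* = 115.8571.
With the tax, sellers need 20 more per unit: 131 - 2Q = 78 + 5Q + 20, so Q_t = 4.7143. Buyers pay P_b = 121.5714; sellers receive P_s = P_b - 20 = 101.5714.
CS falls from (1/2)(7.5714)(15.1429) = 57.3265 to (1/2)(4.7143)(9.4286) = 22.2245, a change of -35.102.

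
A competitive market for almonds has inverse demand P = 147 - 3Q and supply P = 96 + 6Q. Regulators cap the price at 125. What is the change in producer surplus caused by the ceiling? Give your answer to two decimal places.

Free-market equilibrium: 147 - 3Q = 96 + 6Q gives Q* = 5.6667, P* = 130.
At the ceiling price 125, quantity supplied is (125 - 96)/6 = 4.8333; supply is the short side, so Q = 4.8333 trades at P = 125.
PS goes from (1/2)(5.6667)(34) = 96.3333 to 70.0833 (computed as (125 - 96)(4.8333) - (1/2)(6)(4.8333)^2), a change of -26.25.

-26.25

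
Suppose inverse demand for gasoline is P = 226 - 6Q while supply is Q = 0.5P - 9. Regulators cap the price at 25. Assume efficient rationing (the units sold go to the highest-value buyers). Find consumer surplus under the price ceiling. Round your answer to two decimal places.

666.75

Rewriting supply in inverse form: P = 18 + 2Q.
Without the control, 226 - 6Q = 18 + 2Q so Q* = 26 and P* = 70.
At P = 25, sellers supply (25 - 18)/2 = 3.5 while buyers want more, so the quantity traded is 3.5 at price 25.
The demand price at Q = 3.5 is 205. CS is the trapezoid between demand and 25 over [0, 3.5]: (1/2)[(226 - 25) + (205 - 25)](3.5) = 666.75.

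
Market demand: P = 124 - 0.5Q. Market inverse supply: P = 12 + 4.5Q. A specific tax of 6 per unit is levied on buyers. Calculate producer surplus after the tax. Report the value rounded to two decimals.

1011.24

Without the tax, 124 - 0.5Q = 12 + 4.5Q so Q* = 22.4 and P* = 112.8.
A tax on buyers shifts demand down by 6: (124 - 6) - 0.5Q = 12 + 4.5Q, so Q_t = 21.2. Buyers pay P_b = 113.4; sellers receive P_s = P_b - 6 = 107.4.
Producer surplus is the triangle above supply below P_s: (1/2)(21.2)(107.4 - 12) = 1011.24.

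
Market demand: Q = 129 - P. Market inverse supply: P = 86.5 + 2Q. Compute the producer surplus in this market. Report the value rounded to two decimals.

200.69

Rewriting demand in inverse form: P = 129 - Q.
Set 129 - Q = 86.5 + 2Q, which gives 42.5 = 3Q, so Q* = 14.1667 and P* = 129 - (14.1667) = 114.8333.
PS is the area between P* and the supply curve from 0 to Q*: (1/2)(14.1667)(28.3333) = 200.6944.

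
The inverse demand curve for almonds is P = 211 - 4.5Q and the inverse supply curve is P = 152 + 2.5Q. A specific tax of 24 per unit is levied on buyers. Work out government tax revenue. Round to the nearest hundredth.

Pre-tax equilibrium: 211 - 4.5Q = 152 + 2.5Q gives Q* = 8.4286, P* = 173.0714.
A tax on buyers shifts demand down by 24: (211 - 24) - 4.5Q = 152 + 2.5Q, so Q_t = 5. Buyers pay P_b = 188.5; sellers receive P_s = P_b - 24 = 164.5.
Tax revenue = t x Q_t = 24 x 5 = 120.

120.00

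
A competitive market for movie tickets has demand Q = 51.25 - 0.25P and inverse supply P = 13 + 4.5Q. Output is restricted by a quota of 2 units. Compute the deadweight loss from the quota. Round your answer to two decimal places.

1801.47

Rewriting demand in inverse form: P = 205 - 4Q.
Without the quota, 205 - 4Q = 13 + 4.5Q gives Q* = 22.5882.
At Q = 2 the demand price is 205 - 4(2) = 197 and the supply price is 13 + 4.5(2) = 22.
DWL = (1/2)(gap between curves at 2) x (Q* - 2) = (1/2)(175)(20.5882) = 1801.4706.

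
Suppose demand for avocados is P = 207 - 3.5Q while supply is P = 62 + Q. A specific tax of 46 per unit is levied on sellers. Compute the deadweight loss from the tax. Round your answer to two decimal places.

235.11

Without the tax, 207 - 3.5Q = 62 + Q so Q* = 32.2222 and P* = 94.2222.
With the tax, sellers need 46 more per unit: 207 - 3.5Q = 62 + Q + 46, so Q_t = 22. Buyers pay P_b = 130; sellers receive P_s = P_b - 46 = 84.
The welfare triangle lost has base Q* - Q_t = 10.2222 and height t = 46, so DWL = (1/2)(10.2222)(46) = 235.1111.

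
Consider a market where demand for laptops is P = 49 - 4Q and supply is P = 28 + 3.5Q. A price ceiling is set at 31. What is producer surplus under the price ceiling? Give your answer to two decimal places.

Free-market equilibrium: 49 - 4Q = 28 + 3.5Q gives Q* = 2.8, P* = 37.8.
At P = 31, sellers supply (31 - 28)/3.5 = 0.8571 while buyers want more, so the quantity traded is 0.8571 at price 31.
PS is the triangle above supply below 31: (1/2)(0.8571)(31 - 28) = 1.2857.

1.29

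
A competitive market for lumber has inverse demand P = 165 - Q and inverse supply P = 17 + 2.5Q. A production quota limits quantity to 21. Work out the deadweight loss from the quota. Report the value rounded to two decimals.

Unrestricted equilibrium: Q* = (165 - 17)/(1 + 2.5) = 42.2857.
At Q = 21 the demand price is 165 - (21) = 144 and the supply price is 17 + 2.5(21) = 69.5.
DWL = (1/2)(gap between curves at 21) x (Q* - 21) = (1/2)(74.5)(21.2857) = 792.8929.

792.89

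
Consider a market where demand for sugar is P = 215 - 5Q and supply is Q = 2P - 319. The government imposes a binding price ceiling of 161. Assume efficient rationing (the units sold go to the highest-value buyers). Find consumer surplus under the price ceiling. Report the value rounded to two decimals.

139.50

Rewriting supply in inverse form: P = 159.5 + 0.5Q.
Without the control, 215 - 5Q = 159.5 + 0.5Q so Q* = 10.0909 and P* = 164.5455.
At P = 161, sellers supply (161 - 159.5)/0.5 = 3 while buyers want more, so the quantity traded is 3 at price 161.
The demand price at Q = 3 is 200. CS is the trapezoid between demand and 161 over [0, 3]: (1/2)[(215 - 161) + (200 - 161)](3) = 139.5.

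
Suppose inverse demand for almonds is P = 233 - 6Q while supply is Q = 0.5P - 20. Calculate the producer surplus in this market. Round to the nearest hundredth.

Rewriting supply in inverse form: P = 40 + 2Q.
Setting demand equal to supply, 193 = 8Q, so Q* = 24.125 and P* = 88.25.
The supply curve's price intercept is 40, so PS = (1/2)(Q*)(P* - 40) = (1/2)(24.125)(48.25) = 582.0156.

582.02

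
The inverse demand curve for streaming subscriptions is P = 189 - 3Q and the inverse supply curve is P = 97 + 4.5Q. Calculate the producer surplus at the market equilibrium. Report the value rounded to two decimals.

338.56

Equilibrium: 189 - 3Q = 97 + 4.5Q, so Q* = 12.2667 and P* = 152.2.
Producer surplus is the triangle above supply below P*: (1/2)(12.2667)(152.2 - 97) = (1/2)(12.2667)(55.2) = 338.56.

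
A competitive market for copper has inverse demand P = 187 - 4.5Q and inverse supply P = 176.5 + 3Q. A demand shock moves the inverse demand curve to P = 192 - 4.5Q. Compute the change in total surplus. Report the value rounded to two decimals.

8.67

Initial equilibrium: Q_0 = 1.4, P_0 = 180.7; CS_0 = (1/2)(1.4)(6.3) = 4.41, PS_0 = (1/2)(1.4)(4.2) = 2.94.
New equilibrium: 192 - 4.5Q = 176.5 + 3Q gives Q_1 = 2.0667, P_1 = 182.7; CS_1 = 9.61, PS_1 = 6.4067.
Change in total surplus = (9.61 + 6.4067) - (4.41 + 2.94) = 8.6667.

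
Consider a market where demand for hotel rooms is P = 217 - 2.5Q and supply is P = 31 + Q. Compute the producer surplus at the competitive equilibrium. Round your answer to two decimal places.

Equilibrium: 217 - 2.5Q = 31 + Q, so Q* = 53.1429 and P* = 84.1429.
The supply curve's price intercept is 31, so PS = (1/2)(Q*)(P* - 31) = (1/2)(53.1429)(53.1429) = 1412.0816.

1412.08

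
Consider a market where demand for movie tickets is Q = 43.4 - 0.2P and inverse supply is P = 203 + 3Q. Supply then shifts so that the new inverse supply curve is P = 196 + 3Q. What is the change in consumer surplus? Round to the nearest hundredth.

Rewriting demand in inverse form: P = 217 - 5Q.
Initial equilibrium: Q_0 = 1.75, P_0 = 208.25; CS_0 = (1/2)(1.75)(8.75) = 7.6562, PS_0 = (1/2)(1.75)(5.25) = 4.5938.
New equilibrium: 217 - 5Q = 196 + 3Q gives Q_1 = 2.625, P_1 = 203.875; CS_1 = 17.2266, PS_1 = 10.3359.
Change in consumer surplus = 17.2266 - 7.6562 = 9.5703.

9.57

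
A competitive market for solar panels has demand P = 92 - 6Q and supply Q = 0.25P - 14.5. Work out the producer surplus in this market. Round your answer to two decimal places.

23.12

Rewriting supply in inverse form: P = 58 + 4Q.
Setting demand equal to supply, 34 = 10Q, so Q* = 3.4 and P* = 71.6.
PS is the area between P* and the supply curve from 0 to Q*: (1/2)(3.4)(13.6) = 23.12.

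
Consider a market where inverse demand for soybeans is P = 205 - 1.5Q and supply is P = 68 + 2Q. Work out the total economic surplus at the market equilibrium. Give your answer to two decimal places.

Set 205 - 1.5Q = 68 + 2Q, which gives 137 = 3.5Q, so Q* = 39.1429 and P* = 205 - 1.5(39.1429) = 146.2857.
CS = (1/2)(39.1429)(58.7143) = 1149.1224 and PS = (1/2)(39.1429)(78.2857) = 1532.1633, so total surplus = 2681.2857.

2681.29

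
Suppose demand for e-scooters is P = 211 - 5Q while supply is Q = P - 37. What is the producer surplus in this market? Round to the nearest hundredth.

420.50

Rewriting supply in inverse form: P = 37 + Q.
Setting demand equal to supply, 174 = 6Q, so Q* = 29 and P* = 66.
The supply curve's price intercept is 37, so PS = (1/2)(Q*)(P* - 37) = (1/2)(29)(29) = 420.5.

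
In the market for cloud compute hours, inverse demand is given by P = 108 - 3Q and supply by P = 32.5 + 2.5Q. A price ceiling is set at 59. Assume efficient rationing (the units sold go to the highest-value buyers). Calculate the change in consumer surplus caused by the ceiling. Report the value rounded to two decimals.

Free-market equilibrium: 108 - 3Q = 32.5 + 2.5Q gives Q* = 13.7273, P* = 66.8182.
At P = 59, sellers supply (59 - 32.5)/2.5 = 10.6 while buyers want more, so the quantity traded is 10.6 at price 59.
CS goes from (1/2)(13.7273)(41.1818) = 282.657 to 350.86 (computed as (108 - 59)(10.6) - (1/2)(3)(10.6)^2), a change of 68.203.

68.20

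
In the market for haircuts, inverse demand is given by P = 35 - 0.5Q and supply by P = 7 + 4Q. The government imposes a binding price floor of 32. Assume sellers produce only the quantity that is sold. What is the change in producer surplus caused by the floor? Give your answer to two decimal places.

Free-market equilibrium: 35 - 0.5Q = 7 + 4Q gives Q* = 6.2222, P* = 31.8889.
At P = 32, buyers demand (35 - 32)/0.5 = 6 while sellers would supply more, so the quantity traded is 6 at price 32.
PS goes from (1/2)(6.2222)(24.8889) = 77.4321 to 78 (computed as (32 - 7)(6) - (1/2)(4)(6)^2), a change of 0.5679.

0.57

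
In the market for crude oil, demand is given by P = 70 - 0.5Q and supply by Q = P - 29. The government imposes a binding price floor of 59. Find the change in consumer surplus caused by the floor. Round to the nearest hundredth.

-65.78

Rewriting supply in inverse form: P = 29 + Q.
Free-market equilibrium: 70 - 0.5Q = 29 + Q gives Q* = 27.3333, P* = 56.3333.
At the floor price 59, quantity demanded is (70 - 59)/0.5 = 22; demand is the short side, so Q = 22 trades at P = 59.
CS goes from (1/2)(27.3333)(13.6667) = 186.7778 to 121 (computed as (70 - 59)(22) - (1/2)(0.5)(22)^2), a change of -65.7778.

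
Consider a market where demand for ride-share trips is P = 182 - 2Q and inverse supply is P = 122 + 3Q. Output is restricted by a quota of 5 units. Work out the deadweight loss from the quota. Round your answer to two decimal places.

Unrestricted equilibrium: Q* = (182 - 122)/(2 + 3) = 12.
At Q = 5 the demand price is 182 - 2(5) = 172 and the supply price is 122 + 3(5) = 137.
DWL = (1/2)(gap between curves at 5) x (Q* - 5) = (1/2)(35)(7) = 122.5.

122.50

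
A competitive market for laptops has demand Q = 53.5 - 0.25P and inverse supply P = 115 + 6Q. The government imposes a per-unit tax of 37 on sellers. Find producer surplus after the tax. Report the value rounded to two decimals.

115.32

Rewriting demand in inverse form: P = 214 - 4Q.
Without the tax, 214 - 4Q = 115 + 6Q so Q* = 9.9 and P* = 174.4.
A tax on sellers shifts supply up by 37: 214 - 4Q = 115 + 6Q + 37, so Q_t = 6.2. Buyers pay P_b = 189.2; sellers receive P_s = P_b - 37 = 152.2.
PS = (1/2)(Q_t)(P_s - 115) = (1/2)(6.2)(37.2) = 115.32.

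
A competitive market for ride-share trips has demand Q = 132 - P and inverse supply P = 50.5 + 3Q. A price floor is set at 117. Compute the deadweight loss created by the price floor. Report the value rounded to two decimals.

57.78

Rewriting demand in inverse form: P = 132 - Q.
Free-market equilibrium: 132 - Q = 50.5 + 3Q gives Q* = 20.375, P* = 111.625.
At P = 117, buyers demand (132 - 117)/1 = 15 while sellers would supply more, so the quantity traded is 15 at price 117.
The lost-trades triangle has base Q* - 15 = 5.375 and height equal to the gap between the curves at Q = 15, which is 117 - 95.5 = 21.5. DWL = (1/2)(5.375)(21.5) = 57.7812.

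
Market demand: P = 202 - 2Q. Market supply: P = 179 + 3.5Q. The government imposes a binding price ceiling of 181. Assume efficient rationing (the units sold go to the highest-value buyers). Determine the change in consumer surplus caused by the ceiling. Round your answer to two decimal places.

Without the control, 202 - 2Q = 179 + 3.5Q so Q* = 4.1818 and P* = 193.6364.
At P = 181, sellers supply (181 - 179)/3.5 = 0.5714 while buyers want more, so the quantity traded is 0.5714 at price 181.
CS goes from (1/2)(4.1818)(8.3636) = 17.4876 to 11.6735 (computed as (202 - 181)(0.5714) - (1/2)(2)(0.5714)^2), a change of -5.8141.

-5.81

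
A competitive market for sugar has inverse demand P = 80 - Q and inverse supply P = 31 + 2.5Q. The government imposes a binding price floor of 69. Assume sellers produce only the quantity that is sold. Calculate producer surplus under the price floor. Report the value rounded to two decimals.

Without the control, 80 - Q = 31 + 2.5Q so Q* = 14 and P* = 66.
At P = 69, buyers demand (80 - 69)/1 = 11 while sellers would supply more, so the quantity traded is 11 at price 69.
The supply price at Q = 11 is 58.5. PS is the trapezoid between 69 and supply over [0, 11]: (1/2)[(69 - 31) + (69 - 58.5)](11) = 266.75.

266.75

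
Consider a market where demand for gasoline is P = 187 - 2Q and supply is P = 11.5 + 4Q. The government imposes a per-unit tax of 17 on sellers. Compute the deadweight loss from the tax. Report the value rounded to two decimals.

Pre-tax equilibrium: 187 - 2Q = 11.5 + 4Q gives Q* = 29.25, P* = 128.5.
A tax on sellers shifts supply up by 17: 187 - 2Q = 11.5 + 4Q + 17, so Q_t = 26.4167. Buyers pay P_b = 134.1667; sellers receive P_s = P_b - 17 = 117.1667.
Deadweight loss is the triangle between the curves from Q_t to Q*: (1/2)(29.25 - 26.4167)(17) = 24.0833.

24.08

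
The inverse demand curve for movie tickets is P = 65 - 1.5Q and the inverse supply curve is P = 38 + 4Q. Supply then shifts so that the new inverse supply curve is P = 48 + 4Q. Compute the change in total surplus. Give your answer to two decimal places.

Initial equilibrium: Q_0 = 4.9091, P_0 = 57.6364; CS_0 = (1/2)(4.9091)(7.3636) = 18.0744, PS_0 = (1/2)(4.9091)(19.6364) = 48.1983.
New equilibrium: 65 - 1.5Q = 48 + 4Q gives Q_1 = 3.0909, P_1 = 60.3636; CS_1 = 7.1653, PS_1 = 19.1074.
Change in total surplus = (7.1653 + 19.1074) - (18.0744 + 48.1983) = -40.

-40.00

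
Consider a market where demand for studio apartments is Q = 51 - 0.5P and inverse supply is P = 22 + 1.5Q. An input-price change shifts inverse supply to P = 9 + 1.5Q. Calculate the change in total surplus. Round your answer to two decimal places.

321.29

Rewriting demand in inverse form: P = 102 - 2Q.
Initial equilibrium: Q_0 = 22.8571, P_0 = 56.2857; CS_0 = (1/2)(22.8571)(45.7143) = 522.449, PS_0 = (1/2)(22.8571)(34.2857) = 391.8367.
New equilibrium: 102 - 2Q = 9 + 1.5Q gives Q_1 = 26.5714, P_1 = 48.8571; CS_1 = 706.0408, PS_1 = 529.5306.
Change in total surplus = (706.0408 + 529.5306) - (522.449 + 391.8367) = 321.2857.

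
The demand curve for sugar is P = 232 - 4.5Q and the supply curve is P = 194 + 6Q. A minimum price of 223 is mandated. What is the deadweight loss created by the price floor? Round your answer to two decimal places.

13.76

Without the control, 232 - 4.5Q = 194 + 6Q so Q* = 3.619 and P* = 215.7143.
At P = 223, buyers demand (232 - 223)/4.5 = 2 while sellers would supply more, so the quantity traded is 2 at price 223.
The lost-trades triangle has base Q* - 2 = 1.619 and height equal to the gap between the curves at Q = 2, which is 223 - 206 = 17. DWL = (1/2)(1.619)(17) = 13.7619.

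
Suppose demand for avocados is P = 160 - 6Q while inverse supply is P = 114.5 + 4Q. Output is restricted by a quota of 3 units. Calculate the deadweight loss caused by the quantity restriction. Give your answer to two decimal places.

Without the quota, 160 - 6Q = 114.5 + 4Q gives Q* = 4.55.
At Q = 3 the demand price is 160 - 6(3) = 142 and the supply price is 114.5 + 4(3) = 126.5.
Deadweight loss is the triangle between the curves from 3 to 4.55: (1/2)(142 - 126.5)(4.55 - 3) = 12.0125.

12.01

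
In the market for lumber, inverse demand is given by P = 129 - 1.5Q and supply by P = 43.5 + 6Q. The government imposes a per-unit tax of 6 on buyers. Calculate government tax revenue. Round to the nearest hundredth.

63.60

Without the tax, 129 - 1.5Q = 43.5 + 6Q so Q* = 11.4 and P* = 111.9.
A tax on buyers shifts demand down by 6: (129 - 6) - 1.5Q = 43.5 + 6Q, so Q_t = 10.6. Buyers pay P_b = 113.1; sellers receive P_s = P_b - 6 = 107.1.
Tax revenue = t x Q_t = 6 x 10.6 = 63.6.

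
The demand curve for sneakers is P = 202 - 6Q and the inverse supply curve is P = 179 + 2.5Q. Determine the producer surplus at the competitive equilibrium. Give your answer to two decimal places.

9.15

Setting demand equal to supply, 23 = 8.5Q, so Q* = 2.7059 and P* = 185.7647.
Producer surplus is the triangle above supply below P*: (1/2)(2.7059)(185.7647 - 179) = (1/2)(2.7059)(6.7647) = 9.1522.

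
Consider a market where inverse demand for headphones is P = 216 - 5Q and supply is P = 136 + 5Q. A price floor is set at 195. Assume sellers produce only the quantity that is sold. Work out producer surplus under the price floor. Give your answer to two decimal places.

Without the control, 216 - 5Q = 136 + 5Q so Q* = 8 and P* = 176.
At P = 195, buyers demand (216 - 195)/5 = 4.2 while sellers would supply more, so the quantity traded is 4.2 at price 195.
The supply price at Q = 4.2 is 157. PS is the trapezoid between 195 and supply over [0, 4.2]: (1/2)[(195 - 136) + (195 - 157)](4.2) = 203.7.

203.70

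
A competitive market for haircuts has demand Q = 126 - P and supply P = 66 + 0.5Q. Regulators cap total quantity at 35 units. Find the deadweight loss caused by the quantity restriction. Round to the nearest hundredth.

Rewriting demand in inverse form: P = 126 - Q.
Unrestricted equilibrium: Q* = (126 - 66)/(1 + 0.5) = 40.
At Q = 35 the demand price is 126 - (35) = 91 and the supply price is 66 + 0.5(35) = 83.5.
Deadweight loss is the triangle between the curves from 35 to 40: (1/2)(91 - 83.5)(40 - 35) = 18.75.

18.75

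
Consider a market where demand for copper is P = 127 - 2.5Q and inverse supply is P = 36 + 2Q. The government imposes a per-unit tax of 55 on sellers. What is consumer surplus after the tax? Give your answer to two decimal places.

80.00

Pre-tax equilibrium: 127 - 2.5Q = 36 + 2Q gives Q* = 20.2222, P* = 76.4444.
A tax on sellers shifts supply up by 55: 127 - 2.5Q = 36 + 2Q + 55, so Q_t = 8. Buyers pay P_b = 107; sellers receive P_s = P_b - 55 = 52.
CS = (1/2)(Q_t)(127 - P_b) = (1/2)(8)(20) = 80.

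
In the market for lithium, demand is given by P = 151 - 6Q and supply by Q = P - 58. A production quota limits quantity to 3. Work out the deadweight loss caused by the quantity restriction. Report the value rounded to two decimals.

370.29

Rewriting supply in inverse form: P = 58 + Q.
Without the quota, 151 - 6Q = 58 + Q gives Q* = 13.2857.
At Q = 3 the demand price is 151 - 6(3) = 133 and the supply price is 58 + (3) = 61.
DWL = (1/2)(gap between curves at 3) x (Q* - 3) = (1/2)(72)(10.2857) = 370.2857.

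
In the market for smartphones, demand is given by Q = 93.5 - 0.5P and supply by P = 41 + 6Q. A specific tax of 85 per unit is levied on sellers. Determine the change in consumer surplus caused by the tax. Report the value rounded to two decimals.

Rewriting demand in inverse form: P = 187 - 2Q.
Without the tax, 187 - 2Q = 41 + 6Q so Q* = 18.25 and P* = 150.5.
A tax on sellers shifts supply up by 85: 187 - 2Q = 41 + 6Q + 85, so Q_t = 7.625. Buyers pay P_b = 171.75; sellers receive P_s = P_b - 85 = 86.75.
Consumers lose the trapezoid between P* and P_b out to Q_t plus the triangle from Q_t to Q*: change in CS = 58.1406 - 333.0625 = -274.9219.

-274.92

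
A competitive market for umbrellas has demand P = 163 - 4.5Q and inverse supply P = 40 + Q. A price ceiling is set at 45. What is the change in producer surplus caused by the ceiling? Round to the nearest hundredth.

Free-market equilibrium: 163 - 4.5Q = 40 + Q gives Q* = 22.3636, P* = 62.3636.
At P = 45, sellers supply (45 - 40)/1 = 5 while buyers want more, so the quantity traded is 5 at price 45.
PS goes from (1/2)(22.3636)(22.3636) = 250.0661 to 12.5 (computed as (45 - 40)(5) - (1/2)(1)(5)^2), a change of -237.5661.

-237.57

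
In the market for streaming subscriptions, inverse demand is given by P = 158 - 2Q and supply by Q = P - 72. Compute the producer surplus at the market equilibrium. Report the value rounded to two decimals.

410.89

Rewriting supply in inverse form: P = 72 + Q.
Equilibrium: 158 - 2Q = 72 + Q, so Q* = 28.6667 and P* = 100.6667.
Producer surplus is the triangle above supply below P*: (1/2)(28.6667)(100.6667 - 72) = (1/2)(28.6667)(28.6667) = 410.8889.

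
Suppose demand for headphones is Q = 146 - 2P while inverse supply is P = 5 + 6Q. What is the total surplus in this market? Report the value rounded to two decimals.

Rewriting demand in inverse form: P = 73 - 0.5Q.
Equilibrium: 73 - 0.5Q = 5 + 6Q, so Q* = 10.4615 and P* = 67.7692.
CS = (1/2)(10.4615)(5.2308) = 27.3609 and PS = (1/2)(10.4615)(62.7692) = 328.3314, so total surplus = 355.6923.

355.69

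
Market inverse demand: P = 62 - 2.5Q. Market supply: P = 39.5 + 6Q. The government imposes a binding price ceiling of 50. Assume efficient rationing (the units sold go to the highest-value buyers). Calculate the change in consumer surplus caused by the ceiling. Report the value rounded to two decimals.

8.41

Without the control, 62 - 2.5Q = 39.5 + 6Q so Q* = 2.6471 and P* = 55.3824.
At P = 50, sellers supply (50 - 39.5)/6 = 1.75 while buyers want more, so the quantity traded is 1.75 at price 50.
CS goes from (1/2)(2.6471)(6.6176) = 8.7587 to 17.1719 (computed as (62 - 50)(1.75) - (1/2)(2.5)(1.75)^2), a change of 8.4132.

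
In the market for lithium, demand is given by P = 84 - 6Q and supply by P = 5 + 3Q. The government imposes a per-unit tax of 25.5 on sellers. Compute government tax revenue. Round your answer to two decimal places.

151.58

Without the tax, 84 - 6Q = 5 + 3Q so Q* = 8.7778 and P* = 31.3333.
A tax on sellers shifts supply up by 25.5: 84 - 6Q = 5 + 3Q + 25.5, so Q_t = 5.9444. Buyers pay P_b = 48.3333; sellers receive P_s = P_b - 25.5 = 22.8333.
Revenue is the tax times quantity traded: 25.5 x 5.9444 = 151.5833.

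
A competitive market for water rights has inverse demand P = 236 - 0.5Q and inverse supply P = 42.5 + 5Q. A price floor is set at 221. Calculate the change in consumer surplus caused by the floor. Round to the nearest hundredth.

-84.44

Without the control, 236 - 0.5Q = 42.5 + 5Q so Q* = 35.1818 and P* = 218.4091.
At P = 221, buyers demand (236 - 221)/0.5 = 30 while sellers would supply more, so the quantity traded is 30 at price 221.
CS goes from (1/2)(35.1818)(17.5909) = 309.4401 to 225 (computed as (236 - 221)(30) - (1/2)(0.5)(30)^2), a change of -84.4401.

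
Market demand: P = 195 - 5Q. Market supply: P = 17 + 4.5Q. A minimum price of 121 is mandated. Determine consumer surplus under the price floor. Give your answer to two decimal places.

Free-market equilibrium: 195 - 5Q = 17 + 4.5Q gives Q* = 18.7368, P* = 101.3158.
At P = 121, buyers demand (195 - 121)/5 = 14.8 while sellers would supply more, so the quantity traded is 14.8 at price 121.
CS is the triangle under demand above 121: (1/2)(14.8)(195 - 121) = 547.6.

547.60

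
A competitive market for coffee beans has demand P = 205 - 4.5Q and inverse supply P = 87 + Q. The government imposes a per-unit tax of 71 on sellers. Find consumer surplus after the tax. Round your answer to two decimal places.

Pre-tax equilibrium: 205 - 4.5Q = 87 + Q gives Q* = 21.4545, P* = 108.4545.
With the tax, sellers need 71 more per unit: 205 - 4.5Q = 87 + Q + 71, so Q_t = 8.5455. Buyers pay P_b = 166.5455; sellers receive P_s = P_b - 71 = 95.5455.
CS = (1/2)(Q_t)(205 - P_b) = (1/2)(8.5455)(38.4545) = 164.3058.

164.31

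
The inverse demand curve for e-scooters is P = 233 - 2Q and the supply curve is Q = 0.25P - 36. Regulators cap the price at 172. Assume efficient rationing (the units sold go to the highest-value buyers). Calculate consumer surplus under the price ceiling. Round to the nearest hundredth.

378.00

Rewriting supply in inverse form: P = 144 + 4Q.
Without the control, 233 - 2Q = 144 + 4Q so Q* = 14.8333 and P* = 203.3333.
At the ceiling price 172, quantity supplied is (172 - 144)/4 = 7; supply is the short side, so Q = 7 trades at P = 172.
The demand price at Q = 7 is 219. CS is the trapezoid between demand and 172 over [0, 7]: (1/2)[(233 - 172) + (219 - 172)](7) = 378.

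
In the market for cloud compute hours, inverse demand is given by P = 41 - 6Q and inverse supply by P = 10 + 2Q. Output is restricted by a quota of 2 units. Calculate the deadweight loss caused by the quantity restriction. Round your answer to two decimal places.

14.06

Unrestricted equilibrium: Q* = (41 - 10)/(6 + 2) = 3.875.
At Q = 2 the demand price is 41 - 6(2) = 29 and the supply price is 10 + 2(2) = 14.
DWL = (1/2)(gap between curves at 2) x (Q* - 2) = (1/2)(15)(1.875) = 14.0625.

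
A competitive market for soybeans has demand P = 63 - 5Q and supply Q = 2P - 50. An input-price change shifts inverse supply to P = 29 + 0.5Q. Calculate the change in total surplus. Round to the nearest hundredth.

Rewriting supply in inverse form: P = 25 + 0.5Q.
Initial equilibrium: Q_0 = 6.9091, P_0 = 28.4545; CS_0 = (1/2)(6.9091)(34.5455) = 119.3388, PS_0 = (1/2)(6.9091)(3.4545) = 11.9339.
New equilibrium: 63 - 5Q = 29 + 0.5Q gives Q_1 = 6.1818, P_1 = 32.0909; CS_1 = 95.5372, PS_1 = 9.5537.
Change in total surplus = (95.5372 + 9.5537) - (119.3388 + 11.9339) = -26.1818.

-26.18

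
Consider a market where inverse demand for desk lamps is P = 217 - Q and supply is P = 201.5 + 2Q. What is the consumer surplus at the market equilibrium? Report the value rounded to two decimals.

13.35

Set 217 - Q = 201.5 + 2Q, which gives 15.5 = 3Q, so Q* = 5.1667 and P* = 217 - (5.1667) = 211.8333.
CS is the area between the demand curve and P* from 0 to Q*: (1/2)(5.1667)(5.1667) = 13.3472.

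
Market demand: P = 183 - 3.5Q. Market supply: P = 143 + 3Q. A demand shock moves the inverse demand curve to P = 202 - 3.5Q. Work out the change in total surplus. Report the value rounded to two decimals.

144.69

Initial equilibrium: Q_0 = 6.1538, P_0 = 161.4615; CS_0 = (1/2)(6.1538)(21.5385) = 66.2722, PS_0 = (1/2)(6.1538)(18.4615) = 56.8047.
New equilibrium: 202 - 3.5Q = 143 + 3Q gives Q_1 = 9.0769, P_1 = 170.2308; CS_1 = 144.1834, PS_1 = 123.5858.
Change in total surplus = (144.1834 + 123.5858) - (66.2722 + 56.8047) = 144.6923.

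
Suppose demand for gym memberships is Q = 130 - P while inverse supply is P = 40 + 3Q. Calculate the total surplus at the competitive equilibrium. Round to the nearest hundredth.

Rewriting demand in inverse form: P = 130 - Q.
Setting demand equal to supply, 90 = 4Q, so Q* = 22.5 and P* = 107.5.
Total surplus is the full triangle between the curves from 0 to Q*: (1/2)(22.5)(130 - 40) = 1012.5.

1012.50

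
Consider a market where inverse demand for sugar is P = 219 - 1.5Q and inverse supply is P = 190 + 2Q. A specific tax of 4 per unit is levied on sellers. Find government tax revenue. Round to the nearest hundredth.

Without the tax, 219 - 1.5Q = 190 + 2Q so Q* = 8.2857 and P* = 206.5714.
A tax on sellers shifts supply up by 4: 219 - 1.5Q = 190 + 2Q + 4, so Q_t = 7.1429. Buyers pay P_b = 208.2857; sellers receive P_s = P_b - 4 = 204.2857.
Tax revenue = t x Q_t = 4 x 7.1429 = 28.5714.

28.57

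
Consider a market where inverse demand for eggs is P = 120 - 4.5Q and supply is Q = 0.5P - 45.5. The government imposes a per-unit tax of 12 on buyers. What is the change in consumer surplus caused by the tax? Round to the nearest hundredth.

Rewriting supply in inverse form: P = 91 + 2Q.
Without the tax, 120 - 4.5Q = 91 + 2Q so Q* = 4.4615 and P* = 99.9231.
A tax on buyers shifts demand down by 12: (120 - 12) - 4.5Q = 91 + 2Q, so Q_t = 2.6154. Buyers pay P_b = 108.2308; sellers receive P_s = P_b - 12 = 96.2308.
CS falls from (1/2)(4.4615)(20.0769) = 44.787 to (1/2)(2.6154)(11.7692) = 15.3905, a change of -29.3964.

-29.40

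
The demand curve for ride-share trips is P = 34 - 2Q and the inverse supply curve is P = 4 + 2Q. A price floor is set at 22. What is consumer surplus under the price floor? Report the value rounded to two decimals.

36.00

Free-market equilibrium: 34 - 2Q = 4 + 2Q gives Q* = 7.5, P* = 19.
At the floor price 22, quantity demanded is (34 - 22)/2 = 6; demand is the short side, so Q = 6 trades at P = 22.
CS is the triangle under demand above 22: (1/2)(6)(34 - 22) = 36.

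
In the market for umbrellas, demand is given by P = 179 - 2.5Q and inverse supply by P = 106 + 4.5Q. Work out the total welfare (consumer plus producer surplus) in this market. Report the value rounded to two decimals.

Equilibrium: 179 - 2.5Q = 106 + 4.5Q, so Q* = 10.4286 and P* = 152.9286.
CS = (1/2)(10.4286)(26.0714) = 135.9439 and PS = (1/2)(10.4286)(46.9286) = 244.699, so total surplus = 380.6429.

380.64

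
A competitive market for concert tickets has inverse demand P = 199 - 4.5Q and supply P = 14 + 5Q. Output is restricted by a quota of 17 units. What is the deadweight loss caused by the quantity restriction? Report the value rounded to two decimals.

29.07

Without the quota, 199 - 4.5Q = 14 + 5Q gives Q* = 19.4737.
At Q = 17 the demand price is 199 - 4.5(17) = 122.5 and the supply price is 14 + 5(17) = 99.
Deadweight loss is the triangle between the curves from 17 to 19.4737: (1/2)(122.5 - 99)(19.4737 - 17) = 29.0658.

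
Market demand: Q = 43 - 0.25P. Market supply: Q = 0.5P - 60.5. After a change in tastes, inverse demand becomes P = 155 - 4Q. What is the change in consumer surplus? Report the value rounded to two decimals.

-80.28

Rewriting demand in inverse form: P = 172 - 4Q.
Rewriting supply in inverse form: P = 121 + 2Q.
Initial equilibrium: Q_0 = 8.5, P_0 = 138; CS_0 = (1/2)(8.5)(34) = 144.5, PS_0 = (1/2)(8.5)(17) = 72.25.
New equilibrium: 155 - 4Q = 121 + 2Q gives Q_1 = 5.6667, P_1 = 132.3333; CS_1 = 64.2222, PS_1 = 32.1111.
Change in consumer surplus = 64.2222 - 144.5 = -80.2778.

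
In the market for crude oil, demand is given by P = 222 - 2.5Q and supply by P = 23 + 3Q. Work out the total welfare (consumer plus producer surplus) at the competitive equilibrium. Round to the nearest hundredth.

3600.09

Equilibrium: 222 - 2.5Q = 23 + 3Q, so Q* = 36.1818 and P* = 131.5455.
Total surplus is the full triangle between the curves from 0 to Q*: (1/2)(36.1818)(222 - 23) = 3600.0909.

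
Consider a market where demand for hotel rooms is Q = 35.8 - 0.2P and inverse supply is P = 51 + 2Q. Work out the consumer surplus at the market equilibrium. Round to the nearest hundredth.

835.92

Rewriting demand in inverse form: P = 179 - 5Q.
Setting demand equal to supply, 128 = 7Q, so Q* = 18.2857 and P* = 87.5714.
CS is the area between the demand curve and P* from 0 to Q*: (1/2)(18.2857)(91.4286) = 835.9184.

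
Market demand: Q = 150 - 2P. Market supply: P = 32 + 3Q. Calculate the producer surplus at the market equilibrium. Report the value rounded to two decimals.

226.41

Rewriting demand in inverse form: P = 75 - 0.5Q.
Equilibrium: 75 - 0.5Q = 32 + 3Q, so Q* = 12.2857 and P* = 68.8571.
The supply curve's price intercept is 32, so PS = (1/2)(Q*)(P* - 32) = (1/2)(12.2857)(36.8571) = 226.4082.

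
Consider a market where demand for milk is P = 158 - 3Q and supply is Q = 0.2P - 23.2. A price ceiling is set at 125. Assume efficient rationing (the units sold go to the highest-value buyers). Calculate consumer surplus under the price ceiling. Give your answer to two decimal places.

Rewriting supply in inverse form: P = 116 + 5Q.
Free-market equilibrium: 158 - 3Q = 116 + 5Q gives Q* = 5.25, P* = 142.25.
At the ceiling price 125, quantity supplied is (125 - 116)/5 = 1.8; supply is the short side, so Q = 1.8 trades at P = 125.
The demand price at Q = 1.8 is 152.6. CS is the trapezoid between demand and 125 over [0, 1.8]: (1/2)[(158 - 125) + (152.6 - 125)](1.8) = 54.54.

54.54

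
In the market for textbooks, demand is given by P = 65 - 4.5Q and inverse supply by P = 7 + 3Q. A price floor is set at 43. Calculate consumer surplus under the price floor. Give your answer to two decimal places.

53.78

Without the control, 65 - 4.5Q = 7 + 3Q so Q* = 7.7333 and P* = 30.2.
At the floor price 43, quantity demanded is (65 - 43)/4.5 = 4.8889; demand is the short side, so Q = 4.8889 trades at P = 43.
CS is the triangle under demand above 43: (1/2)(4.8889)(65 - 43) = 53.7778.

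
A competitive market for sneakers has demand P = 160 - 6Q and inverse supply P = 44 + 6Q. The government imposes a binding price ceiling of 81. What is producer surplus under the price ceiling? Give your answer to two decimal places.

114.08

Without the control, 160 - 6Q = 44 + 6Q so Q* = 9.6667 and P* = 102.
At P = 81, sellers supply (81 - 44)/6 = 6.1667 while buyers want more, so the quantity traded is 6.1667 at price 81.
PS is the triangle above supply below 81: (1/2)(6.1667)(81 - 44) = 114.0833.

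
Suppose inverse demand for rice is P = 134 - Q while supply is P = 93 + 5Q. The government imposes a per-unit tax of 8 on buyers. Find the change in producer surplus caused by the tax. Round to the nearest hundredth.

-41.11

Pre-tax equilibrium: 134 - Q = 93 + 5Q gives Q* = 6.8333, P* = 127.1667.
A tax on buyers shifts demand down by 8: (134 - 8) - Q = 93 + 5Q, so Q_t = 5.5. Buyers pay P_b = 128.5; sellers receive P_s = P_b - 8 = 120.5.
PS falls from (1/2)(6.8333)(34.1667) = 116.7361 to (1/2)(5.5)(27.5) = 75.625, a change of -41.1111.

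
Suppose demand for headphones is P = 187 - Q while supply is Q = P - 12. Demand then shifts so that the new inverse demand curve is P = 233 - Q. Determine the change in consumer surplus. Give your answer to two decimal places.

2277.00

Rewriting supply in inverse form: P = 12 + Q.
Initial equilibrium: Q_0 = 87.5, P_0 = 99.5; CS_0 = (1/2)(87.5)(87.5) = 3828.125, PS_0 = (1/2)(87.5)(87.5) = 3828.125.
New equilibrium: 233 - Q = 12 + Q gives Q_1 = 110.5, P_1 = 122.5; CS_1 = 6105.125, PS_1 = 6105.125.
Change in consumer surplus = 6105.125 - 3828.125 = 2277.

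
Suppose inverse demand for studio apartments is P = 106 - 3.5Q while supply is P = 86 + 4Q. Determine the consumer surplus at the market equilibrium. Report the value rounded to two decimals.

Equilibrium: 106 - 3.5Q = 86 + 4Q, so Q* = 2.6667 and P* = 96.6667.
Consumer surplus is the triangle under demand above P*: (1/2)(2.6667)(106 - 96.6667) = (1/2)(2.6667)(9.3333) = 12.4444.

12.44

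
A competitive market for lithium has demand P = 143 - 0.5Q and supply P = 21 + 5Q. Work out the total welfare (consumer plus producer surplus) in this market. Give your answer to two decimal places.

1353.09

Equilibrium: 143 - 0.5Q = 21 + 5Q, so Q* = 22.1818 and P* = 131.9091.
Total surplus is the full triangle between the curves from 0 to Q*: (1/2)(22.1818)(143 - 21) = 1353.0909.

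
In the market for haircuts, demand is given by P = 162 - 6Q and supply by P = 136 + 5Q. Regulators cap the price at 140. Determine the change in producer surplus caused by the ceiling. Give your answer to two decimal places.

Without the control, 162 - 6Q = 136 + 5Q so Q* = 2.3636 and P* = 147.8182.
At the ceiling price 140, quantity supplied is (140 - 136)/5 = 0.8; supply is the short side, so Q = 0.8 trades at P = 140.
PS goes from (1/2)(2.3636)(11.8182) = 13.9669 to 1.6 (computed as (140 - 136)(0.8) - (1/2)(5)(0.8)^2), a change of -12.3669.

-12.37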